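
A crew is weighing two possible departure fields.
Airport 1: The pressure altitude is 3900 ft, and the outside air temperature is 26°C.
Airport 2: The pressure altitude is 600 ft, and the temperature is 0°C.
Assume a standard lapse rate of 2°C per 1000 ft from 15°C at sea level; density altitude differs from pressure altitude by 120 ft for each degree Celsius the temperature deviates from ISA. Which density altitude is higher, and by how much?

Airport 1 by 7212 ft

Airport 1: ISA temp = 7.2°C, deviation +18.8°C, DA = 3900 + 120 × 18.8 = 6156 ft.
Airport 2: ISA temp = 13.8°C, deviation -13.8°C, DA = 600 + 120 × (-13.8) = -1056 ft.
Airport 1 is higher by 6156 − (-1056) = 7212 ft.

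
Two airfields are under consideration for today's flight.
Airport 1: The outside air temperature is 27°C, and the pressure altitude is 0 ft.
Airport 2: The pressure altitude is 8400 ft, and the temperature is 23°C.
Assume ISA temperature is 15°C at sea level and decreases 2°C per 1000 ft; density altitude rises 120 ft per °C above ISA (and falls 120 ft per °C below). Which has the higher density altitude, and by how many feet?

Airport 1: ISA temp = 15°C, deviation +12°C, DA = 0 + 120 × 12 = 1440 ft.
Airport 2: ISA temp = -1.8°C, deviation +24.8°C, DA = 8400 + 120 × 24.8 = 11376 ft.
Airport 2 is higher by 11376 − 1440 = 9936 ft.

Airport 2 by 9936 ft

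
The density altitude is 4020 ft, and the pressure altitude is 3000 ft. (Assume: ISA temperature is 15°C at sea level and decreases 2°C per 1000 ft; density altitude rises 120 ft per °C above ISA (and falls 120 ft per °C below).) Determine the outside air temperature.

Density altitude − pressure altitude = 4020 − 3000 = +1020 ft.
At 120 ft/°C that is an ISA deviation of 1020/120 = +8.5°C.
ISA temperature at 3000 ft = 15 − 2 × (3000/1000) = 9°C.
OAT = ISA + deviation = 9 + (+8.5) = 17.5°C.

17.5°C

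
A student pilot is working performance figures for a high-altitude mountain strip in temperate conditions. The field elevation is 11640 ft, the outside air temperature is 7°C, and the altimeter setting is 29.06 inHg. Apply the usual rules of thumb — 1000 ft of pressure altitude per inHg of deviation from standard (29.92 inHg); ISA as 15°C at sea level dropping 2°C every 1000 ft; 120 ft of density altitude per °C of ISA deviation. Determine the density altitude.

Pressure altitude = 11640 + (29.92 − 29.06) × 1000 = 11640 + (+860) = 12500 ft.
ISA temperature at 12500 ft = 15 − 2 × (12500/1000) = -10°C.
ISA deviation = 7 − (-10) = +17°C.
Density altitude = 12500 + 120 × (17) = 14540 ft.

14540 ft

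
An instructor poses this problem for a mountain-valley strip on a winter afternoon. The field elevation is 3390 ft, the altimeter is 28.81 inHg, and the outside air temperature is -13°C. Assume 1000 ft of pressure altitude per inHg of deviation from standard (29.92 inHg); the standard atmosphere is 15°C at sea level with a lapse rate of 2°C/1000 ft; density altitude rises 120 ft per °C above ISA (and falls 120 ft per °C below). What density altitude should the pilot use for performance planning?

Pressure altitude = 3390 + (29.92 − 28.81) × 1000 = 3390 + (+1110) = 4500 ft.
ISA temperature at 4500 ft = 15 − 2 × (4500/1000) = 6°C.
ISA deviation = -13 − 6 = -19°C.
Density altitude = 4500 + 120 × (-19) = 2220 ft.

2220 ft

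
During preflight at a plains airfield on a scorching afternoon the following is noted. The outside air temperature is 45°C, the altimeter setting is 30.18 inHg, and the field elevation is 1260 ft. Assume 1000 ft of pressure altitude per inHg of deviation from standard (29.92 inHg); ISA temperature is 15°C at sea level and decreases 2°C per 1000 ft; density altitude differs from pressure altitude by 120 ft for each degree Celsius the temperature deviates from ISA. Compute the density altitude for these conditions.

Pressure altitude = 1260 + (29.92 − 30.18) × 1000 = 1260 + (-260) = 1000 ft.
ISA temperature at 1000 ft = 15 − 2 × (1000/1000) = 13°C.
ISA deviation = 45 − 13 = +32°C.
Density altitude = 1000 + 120 × (32) = 4840 ft.

4840 ft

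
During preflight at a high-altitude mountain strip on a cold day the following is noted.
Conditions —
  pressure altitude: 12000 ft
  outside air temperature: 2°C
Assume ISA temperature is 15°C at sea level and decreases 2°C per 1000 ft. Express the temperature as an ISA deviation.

ISA temperature at 12000 ft = 15 − 2 × (12000/1000) = -9°C.
Deviation = OAT − ISA = 2 − (-9) = +11°C.

ISA+11°C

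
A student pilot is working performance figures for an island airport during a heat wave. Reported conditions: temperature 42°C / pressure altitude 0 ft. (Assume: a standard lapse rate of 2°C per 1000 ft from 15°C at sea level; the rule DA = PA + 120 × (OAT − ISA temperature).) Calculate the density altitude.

3240 ft

ISA temperature at 0 ft = 15 − 2 × (0/1000) = 15°C.
ISA deviation = 42 − 15 = +27°C.
Density altitude = 0 + 120 × (27) = 0 + (+3240) = 3240 ft.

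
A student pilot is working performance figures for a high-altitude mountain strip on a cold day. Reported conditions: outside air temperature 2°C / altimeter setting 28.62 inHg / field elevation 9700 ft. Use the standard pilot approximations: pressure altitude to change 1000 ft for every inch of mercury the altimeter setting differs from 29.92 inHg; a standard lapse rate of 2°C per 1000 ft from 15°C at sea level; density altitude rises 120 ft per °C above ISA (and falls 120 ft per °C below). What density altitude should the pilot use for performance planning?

12080 ft

Pressure altitude = 9700 + (29.92 − 28.62) × 1000 = 9700 + (+1300) = 11000 ft.
ISA temperature at 11000 ft = 15 − 2 × (11000/1000) = -7°C.
ISA deviation = 2 − (-7) = +9°C.
Density altitude = 11000 + 120 × (9) = 12080 ft.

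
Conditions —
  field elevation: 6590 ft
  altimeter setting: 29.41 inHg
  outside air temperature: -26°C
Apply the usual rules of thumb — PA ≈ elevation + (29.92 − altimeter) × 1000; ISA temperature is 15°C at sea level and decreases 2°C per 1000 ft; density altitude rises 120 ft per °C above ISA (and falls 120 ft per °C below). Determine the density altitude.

Pressure altitude = 6590 + (29.92 − 29.41) × 1000 = 6590 + (+510) = 7100 ft.
ISA temperature at 7100 ft = 15 − 2 × (7100/1000) = 0.8°C.
ISA deviation = -26 − 0.8 = -26.8°C.
Density altitude = 7100 + 120 × (-26.8) = 3884 ft.

3884 ft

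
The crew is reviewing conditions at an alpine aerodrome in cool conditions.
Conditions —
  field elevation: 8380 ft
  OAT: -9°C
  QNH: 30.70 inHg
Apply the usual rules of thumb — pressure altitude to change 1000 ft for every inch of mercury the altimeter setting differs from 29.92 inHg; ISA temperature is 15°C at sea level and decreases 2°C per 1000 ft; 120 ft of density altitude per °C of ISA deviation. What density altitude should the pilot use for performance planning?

Pressure altitude = 8380 + (29.92 − 30.70) × 1000 = 8380 + (-780) = 7600 ft.
ISA temperature at 7600 ft = 15 − 2 × (7600/1000) = -0.2°C.
ISA deviation = -9 − (-0.2) = -8.8°C.
Density altitude = 7600 + 120 × (-8.8) = 6544 ft.

6544 ft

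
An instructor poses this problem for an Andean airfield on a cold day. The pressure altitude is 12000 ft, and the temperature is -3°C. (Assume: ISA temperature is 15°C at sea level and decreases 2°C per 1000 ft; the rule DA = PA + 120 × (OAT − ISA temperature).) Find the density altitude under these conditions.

12720 ft

ISA temperature at 12000 ft = 15 − 2 × (12000/1000) = -9°C.
ISA deviation = -3 − (-9) = +6°C.
Density altitude = 12000 + 120 × (6) = 12000 + (+720) = 12720 ft.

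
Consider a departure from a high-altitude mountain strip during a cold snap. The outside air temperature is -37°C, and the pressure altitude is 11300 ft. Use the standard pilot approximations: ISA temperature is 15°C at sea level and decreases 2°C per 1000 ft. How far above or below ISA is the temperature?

ISA-29.4°C

ISA temperature at 11300 ft = 15 − 2 × (11300/1000) = -7.6°C.
Deviation = OAT − ISA = -37 − (-7.6) = -29.4°C.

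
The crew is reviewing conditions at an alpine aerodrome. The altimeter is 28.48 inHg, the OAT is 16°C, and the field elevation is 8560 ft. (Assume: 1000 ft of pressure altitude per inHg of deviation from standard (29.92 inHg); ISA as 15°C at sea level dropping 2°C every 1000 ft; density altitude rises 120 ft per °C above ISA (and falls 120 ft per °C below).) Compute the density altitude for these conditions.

12520 ft

Pressure altitude = 8560 + (29.92 − 28.48) × 1000 = 8560 + (+1440) = 10000 ft.
ISA temperature at 10000 ft = 15 − 2 × (10000/1000) = -5°C.
ISA deviation = 16 − (-5) = +21°C.
Density altitude = 10000 + 120 × (21) = 12520 ft.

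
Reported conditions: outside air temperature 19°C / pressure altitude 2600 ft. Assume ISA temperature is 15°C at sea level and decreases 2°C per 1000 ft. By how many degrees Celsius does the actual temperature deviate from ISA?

ISA temperature at 2600 ft = 15 − 2 × (2600/1000) = 9.8°C.
Deviation = OAT − ISA = 19 − 9.8 = +9.2°C.

ISA+9.2°C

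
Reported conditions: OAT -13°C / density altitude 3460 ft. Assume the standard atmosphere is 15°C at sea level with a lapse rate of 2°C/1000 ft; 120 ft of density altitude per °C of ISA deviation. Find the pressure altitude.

5500 ft

DA = PA + 120 × (OAT − (15 − 2·PA/1000)) = PA + 120·OAT − 1800 + 0.24·PA = 1.24·PA + 120·OAT − 1800.
So 1.24·PA = 3460 − 120 × (-13) + 1800 = 6820.
PA = 6820 / 1.24 = 5500 ft.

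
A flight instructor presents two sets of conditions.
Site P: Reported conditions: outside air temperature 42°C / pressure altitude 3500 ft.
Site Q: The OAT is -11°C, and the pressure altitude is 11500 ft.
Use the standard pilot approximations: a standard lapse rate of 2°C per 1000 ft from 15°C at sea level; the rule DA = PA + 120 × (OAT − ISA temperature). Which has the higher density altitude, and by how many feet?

Site P: ISA temp = 8°C, deviation +34°C, DA = 3500 + 120 × 34 = 7580 ft.
Site Q: ISA temp = -8°C, deviation -3°C, DA = 11500 + 120 × (-3) = 11140 ft.
Site Q is higher by 11140 − 7580 = 3560 ft.

Site Q by 3560 ft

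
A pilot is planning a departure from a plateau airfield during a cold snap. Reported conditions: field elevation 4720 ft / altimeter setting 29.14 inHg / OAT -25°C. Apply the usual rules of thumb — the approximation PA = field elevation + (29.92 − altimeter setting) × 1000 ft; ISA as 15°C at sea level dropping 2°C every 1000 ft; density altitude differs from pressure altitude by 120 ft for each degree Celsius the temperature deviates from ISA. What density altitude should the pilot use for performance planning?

Pressure altitude = 4720 + (29.92 − 29.14) × 1000 = 4720 + (+780) = 5500 ft.
ISA temperature at 5500 ft = 15 − 2 × (5500/1000) = 4°C.
ISA deviation = -25 − 4 = -29°C.
Density altitude = 5500 + 120 × (-29) = 2020 ft.

2020 ft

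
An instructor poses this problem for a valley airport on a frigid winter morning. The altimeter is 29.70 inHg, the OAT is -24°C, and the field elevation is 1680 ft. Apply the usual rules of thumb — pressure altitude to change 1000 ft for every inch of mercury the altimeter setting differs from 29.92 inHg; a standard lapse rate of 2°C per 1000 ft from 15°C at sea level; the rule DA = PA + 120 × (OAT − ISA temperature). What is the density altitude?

Pressure altitude = 1680 + (29.92 − 29.70) × 1000 = 1680 + (+220) = 1900 ft.
ISA temperature at 1900 ft = 15 − 2 × (1900/1000) = 11.2°C.
ISA deviation = -24 − 11.2 = -35.2°C.
Density altitude = 1900 + 120 × (-35.2) = -2324 ft.

-2324 ft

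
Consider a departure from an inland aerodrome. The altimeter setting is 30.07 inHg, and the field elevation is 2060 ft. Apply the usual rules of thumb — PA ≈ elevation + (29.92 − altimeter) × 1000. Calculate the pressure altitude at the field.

Pressure correction = (29.92 − 30.07) × 1000 = -150 ft.
Pressure altitude = 2060 + (-150) = 1910 ft.

1910 ft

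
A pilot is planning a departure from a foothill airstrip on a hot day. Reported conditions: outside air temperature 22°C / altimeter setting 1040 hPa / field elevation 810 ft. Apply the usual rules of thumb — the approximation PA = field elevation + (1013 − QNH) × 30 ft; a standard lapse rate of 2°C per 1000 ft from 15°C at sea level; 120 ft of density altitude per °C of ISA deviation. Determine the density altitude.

Pressure altitude = 810 + (1013 − 1040) × 30 = 810 + (-810) = 0 ft.
ISA temperature at 0 ft = 15 − 2 × (0/1000) = 15°C.
ISA deviation = 22 − 15 = +7°C.
Density altitude = 0 + 120 × (7) = 840 ft.

840 ft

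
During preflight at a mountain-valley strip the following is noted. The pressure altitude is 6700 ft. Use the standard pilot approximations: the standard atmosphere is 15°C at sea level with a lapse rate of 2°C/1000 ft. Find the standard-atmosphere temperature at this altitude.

ISA temperature = 15 − 2 × (6700/1000) = 15 − 13.4 = 1.6°C.

1.6°C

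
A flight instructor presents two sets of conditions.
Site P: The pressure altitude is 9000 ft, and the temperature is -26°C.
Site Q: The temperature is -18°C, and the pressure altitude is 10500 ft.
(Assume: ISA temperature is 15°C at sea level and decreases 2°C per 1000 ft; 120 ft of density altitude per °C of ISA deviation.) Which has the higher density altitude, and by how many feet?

Site P: ISA temp = -3°C, deviation -23°C, DA = 9000 + 120 × (-23) = 6240 ft.
Site Q: ISA temp = -6°C, deviation -12°C, DA = 10500 + 120 × (-12) = 9060 ft.
Site Q is higher by 9060 − 6240 = 2820 ft.

Site Q by 2820 ft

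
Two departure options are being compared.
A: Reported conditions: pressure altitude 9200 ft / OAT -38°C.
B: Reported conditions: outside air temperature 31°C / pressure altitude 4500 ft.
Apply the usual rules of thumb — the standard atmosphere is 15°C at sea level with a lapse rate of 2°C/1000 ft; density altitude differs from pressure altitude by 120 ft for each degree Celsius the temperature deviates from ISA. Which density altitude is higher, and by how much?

A: ISA temp = -3.4°C, deviation -34.6°C, DA = 9200 + 120 × (-34.6) = 5048 ft.
B: ISA temp = 6°C, deviation +25°C, DA = 4500 + 120 × 25 = 7500 ft.
B is higher by 7500 − 5048 = 2452 ft.

B by 2452 ft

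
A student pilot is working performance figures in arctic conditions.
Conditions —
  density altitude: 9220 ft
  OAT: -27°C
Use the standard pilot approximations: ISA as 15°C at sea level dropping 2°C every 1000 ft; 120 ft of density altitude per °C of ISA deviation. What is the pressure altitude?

DA = PA + 120 × (OAT − (15 − 2·PA/1000)) = PA + 120·OAT − 1800 + 0.24·PA = 1.24·PA + 120·OAT − 1800.
So 1.24·PA = 9220 − 120 × (-27) + 1800 = 14260.
PA = 14260 / 1.24 = 11500 ft.

11500 ft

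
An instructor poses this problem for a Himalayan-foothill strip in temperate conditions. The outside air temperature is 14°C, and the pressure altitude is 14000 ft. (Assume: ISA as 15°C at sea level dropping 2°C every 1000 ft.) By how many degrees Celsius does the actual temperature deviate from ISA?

ISA temperature at 14000 ft = 15 − 2 × (14000/1000) = -13°C.
Deviation = OAT − ISA = 14 − (-13) = +27°C.

ISA+27°C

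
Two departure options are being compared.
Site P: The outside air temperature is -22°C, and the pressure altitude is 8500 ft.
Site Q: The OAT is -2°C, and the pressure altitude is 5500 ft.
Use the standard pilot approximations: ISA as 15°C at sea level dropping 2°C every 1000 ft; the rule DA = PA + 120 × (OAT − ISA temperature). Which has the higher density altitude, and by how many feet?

Site P: ISA temp = -2°C, deviation -20°C, DA = 8500 + 120 × (-20) = 6100 ft.
Site Q: ISA temp = 4°C, deviation -6°C, DA = 5500 + 120 × (-6) = 4780 ft.
Site P is higher by 6100 − 4780 = 1320 ft.

Site P by 1320 ft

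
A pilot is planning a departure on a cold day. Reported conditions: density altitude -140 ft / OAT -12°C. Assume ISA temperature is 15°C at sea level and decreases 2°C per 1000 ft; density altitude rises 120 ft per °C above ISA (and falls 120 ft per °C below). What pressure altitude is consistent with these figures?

DA = PA + 120 × (OAT − (15 − 2·PA/1000)) = PA + 120·OAT − 1800 + 0.24·PA = 1.24·PA + 120·OAT − 1800.
So 1.24·PA = -140 − 120 × (-12) + 1800 = 3100.
PA = 3100 / 1.24 = 2500 ft.

2500 ft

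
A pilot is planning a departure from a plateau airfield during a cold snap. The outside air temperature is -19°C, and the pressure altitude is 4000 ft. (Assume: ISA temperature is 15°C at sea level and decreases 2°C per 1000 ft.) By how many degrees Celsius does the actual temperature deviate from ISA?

ISA-26°C

ISA temperature at 4000 ft = 15 − 2 × (4000/1000) = 7°C.
Deviation = OAT − ISA = -19 − 7 = -26°C.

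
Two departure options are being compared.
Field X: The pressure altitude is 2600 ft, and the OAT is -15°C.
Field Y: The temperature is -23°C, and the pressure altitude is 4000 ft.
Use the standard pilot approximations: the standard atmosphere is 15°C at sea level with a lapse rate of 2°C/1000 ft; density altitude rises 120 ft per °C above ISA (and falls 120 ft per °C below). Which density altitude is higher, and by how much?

Field X: ISA temp = 9.8°C, deviation -24.8°C, DA = 2600 + 120 × (-24.8) = -376 ft.
Field Y: ISA temp = 7°C, deviation -30°C, DA = 4000 + 120 × (-30) = 400 ft.
Field Y is higher by 400 − (-376) = 776 ft.

Field Y by 776 ft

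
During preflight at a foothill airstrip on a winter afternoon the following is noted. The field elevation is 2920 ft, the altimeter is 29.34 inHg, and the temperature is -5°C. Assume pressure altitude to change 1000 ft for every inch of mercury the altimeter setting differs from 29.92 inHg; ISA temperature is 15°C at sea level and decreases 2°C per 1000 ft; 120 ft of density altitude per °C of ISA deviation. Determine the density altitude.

1940 ft

Pressure altitude = 2920 + (29.92 − 29.34) × 1000 = 2920 + (+580) = 3500 ft.
ISA temperature at 3500 ft = 15 − 2 × (3500/1000) = 8°C.
ISA deviation = -5 − 8 = -13°C.
Density altitude = 3500 + 120 × (-13) = 1940 ft.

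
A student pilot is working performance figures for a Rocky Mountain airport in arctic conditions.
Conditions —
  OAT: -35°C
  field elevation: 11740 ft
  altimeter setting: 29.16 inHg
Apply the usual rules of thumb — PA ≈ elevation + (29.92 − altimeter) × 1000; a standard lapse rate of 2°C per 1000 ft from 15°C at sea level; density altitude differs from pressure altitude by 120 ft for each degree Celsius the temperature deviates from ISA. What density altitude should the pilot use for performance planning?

Pressure altitude = 11740 + (29.92 − 29.16) × 1000 = 11740 + (+760) = 12500 ft.
ISA temperature at 12500 ft = 15 − 2 × (12500/1000) = -10°C.
ISA deviation = -35 − (-10) = -25°C.
Density altitude = 12500 + 120 × (-25) = 9500 ft.

9500 ft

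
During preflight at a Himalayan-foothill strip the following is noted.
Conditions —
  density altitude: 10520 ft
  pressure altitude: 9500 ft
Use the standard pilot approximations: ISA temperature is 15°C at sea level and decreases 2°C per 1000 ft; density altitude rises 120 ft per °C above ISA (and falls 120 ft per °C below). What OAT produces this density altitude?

Density altitude − pressure altitude = 10520 − 9500 = +1020 ft.
At 120 ft/°C that is an ISA deviation of 1020/120 = +8.5°C.
ISA temperature at 9500 ft = 15 − 2 × (9500/1000) = -4°C.
OAT = ISA + deviation = -4 + (+8.5) = 4.5°C.

4.5°C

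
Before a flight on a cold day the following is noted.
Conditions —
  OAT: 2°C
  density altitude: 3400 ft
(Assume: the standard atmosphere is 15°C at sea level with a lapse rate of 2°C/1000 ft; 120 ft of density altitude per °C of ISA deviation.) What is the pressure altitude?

DA = PA + 120 × (OAT − (15 − 2·PA/1000)) = PA + 120·OAT − 1800 + 0.24·PA = 1.24·PA + 120·OAT − 1800.
So 1.24·PA = 3400 − 120 × 2 + 1800 = 4960.
PA = 4960 / 1.24 = 4000 ft.

4000 ft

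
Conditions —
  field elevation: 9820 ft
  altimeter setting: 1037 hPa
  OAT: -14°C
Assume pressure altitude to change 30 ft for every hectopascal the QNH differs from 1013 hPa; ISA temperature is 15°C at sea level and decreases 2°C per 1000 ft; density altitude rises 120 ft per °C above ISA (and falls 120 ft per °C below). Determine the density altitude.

Pressure altitude = 9820 + (1013 − 1037) × 30 = 9820 + (-720) = 9100 ft.
ISA temperature at 9100 ft = 15 − 2 × (9100/1000) = -3.2°C.
ISA deviation = -14 − (-3.2) = -10.8°C.
Density altitude = 9100 + 120 × (-10.8) = 7804 ft.

7804 ft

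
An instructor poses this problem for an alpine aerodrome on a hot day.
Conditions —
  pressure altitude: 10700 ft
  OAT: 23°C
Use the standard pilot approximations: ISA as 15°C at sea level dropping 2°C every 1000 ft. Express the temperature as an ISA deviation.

ISA temperature at 10700 ft = 15 − 2 × (10700/1000) = -6.4°C.
Deviation = OAT − ISA = 23 − (-6.4) = +29.4°C.

ISA+29.4°C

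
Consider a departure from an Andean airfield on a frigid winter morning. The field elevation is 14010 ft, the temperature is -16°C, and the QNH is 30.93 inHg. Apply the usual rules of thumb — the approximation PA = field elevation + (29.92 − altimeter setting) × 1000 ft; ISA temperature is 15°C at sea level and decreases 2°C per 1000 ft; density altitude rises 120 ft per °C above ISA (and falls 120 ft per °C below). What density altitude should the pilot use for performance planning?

12400 ft

Pressure altitude = 14010 + (29.92 − 30.93) × 1000 = 14010 + (-1010) = 13000 ft.
ISA temperature at 13000 ft = 15 − 2 × (13000/1000) = -11°C.
ISA deviation = -16 − (-11) = -5°C.
Density altitude = 13000 + 120 × (-5) = 12400 ft.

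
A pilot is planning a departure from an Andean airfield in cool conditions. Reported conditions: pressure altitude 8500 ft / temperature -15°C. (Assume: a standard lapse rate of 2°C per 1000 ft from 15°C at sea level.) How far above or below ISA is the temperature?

ISA temperature at 8500 ft = 15 − 2 × (8500/1000) = -2°C.
Deviation = OAT − ISA = -15 − (-2) = -13°C.

ISA-13°C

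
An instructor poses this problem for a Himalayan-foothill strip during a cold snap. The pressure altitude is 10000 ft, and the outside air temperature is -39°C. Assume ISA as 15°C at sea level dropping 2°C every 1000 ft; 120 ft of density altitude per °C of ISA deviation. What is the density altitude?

5920 ft

ISA temperature at 10000 ft = 15 − 2 × (10000/1000) = -5°C.
ISA deviation = -39 − (-5) = -34°C.
Density altitude = 10000 + 120 × (-34) = 10000 + (-4080) = 5920 ft.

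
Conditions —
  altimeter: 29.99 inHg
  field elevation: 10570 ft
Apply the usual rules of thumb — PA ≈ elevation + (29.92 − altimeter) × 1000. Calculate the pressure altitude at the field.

10500 ft

Pressure correction = (29.92 − 29.99) × 1000 = -70 ft.
Pressure altitude = 10570 + (-70) = 10500 ft.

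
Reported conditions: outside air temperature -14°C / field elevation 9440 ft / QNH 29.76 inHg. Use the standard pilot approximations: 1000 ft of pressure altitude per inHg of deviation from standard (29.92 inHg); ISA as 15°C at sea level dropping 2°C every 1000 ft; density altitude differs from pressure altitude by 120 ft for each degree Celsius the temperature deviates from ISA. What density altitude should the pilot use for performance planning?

8424 ft

Pressure altitude = 9440 + (29.92 − 29.76) × 1000 = 9440 + (+160) = 9600 ft.
ISA temperature at 9600 ft = 15 − 2 × (9600/1000) = -4.2°C.
ISA deviation = -14 − (-4.2) = -9.8°C.
Density altitude = 9600 + 120 × (-9.8) = 8424 ft.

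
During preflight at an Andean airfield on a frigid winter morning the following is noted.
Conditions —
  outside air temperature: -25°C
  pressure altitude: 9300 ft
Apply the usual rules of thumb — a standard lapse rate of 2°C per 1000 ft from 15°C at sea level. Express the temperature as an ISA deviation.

ISA temperature at 9300 ft = 15 − 2 × (9300/1000) = -3.6°C.
Deviation = OAT − ISA = -25 − (-3.6) = -21.4°C.

ISA-21.4°C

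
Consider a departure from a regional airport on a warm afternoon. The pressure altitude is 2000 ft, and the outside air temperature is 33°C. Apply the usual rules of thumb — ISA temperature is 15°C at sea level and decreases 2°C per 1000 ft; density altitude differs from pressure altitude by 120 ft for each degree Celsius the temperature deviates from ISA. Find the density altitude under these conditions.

4640 ft

ISA temperature at 2000 ft = 15 − 2 × (2000/1000) = 11°C.
ISA deviation = 33 − 11 = +22°C.
Density altitude = 2000 + 120 × (22) = 2000 + (+2640) = 4640 ft.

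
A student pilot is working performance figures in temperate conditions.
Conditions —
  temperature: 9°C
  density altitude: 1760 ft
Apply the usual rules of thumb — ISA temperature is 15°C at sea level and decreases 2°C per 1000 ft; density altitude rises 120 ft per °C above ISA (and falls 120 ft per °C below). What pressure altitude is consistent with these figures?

2000 ft

DA = PA + 120 × (OAT − (15 − 2·PA/1000)) = PA + 120·OAT − 1800 + 0.24·PA = 1.24·PA + 120·OAT − 1800.
So 1.24·PA = 1760 − 120 × 9 + 1800 = 2480.
PA = 2480 / 1.24 = 2000 ft.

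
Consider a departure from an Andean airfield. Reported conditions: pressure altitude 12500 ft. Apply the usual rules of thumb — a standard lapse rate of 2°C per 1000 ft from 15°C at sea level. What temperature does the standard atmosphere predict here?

-10°C

ISA temperature = 15 − 2 × (12500/1000) = 15 − 25 = -10°C.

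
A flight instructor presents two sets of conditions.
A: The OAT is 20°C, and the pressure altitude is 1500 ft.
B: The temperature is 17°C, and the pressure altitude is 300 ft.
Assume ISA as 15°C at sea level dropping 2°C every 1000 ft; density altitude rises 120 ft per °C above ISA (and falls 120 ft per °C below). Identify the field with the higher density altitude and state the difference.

A: ISA temp = 12°C, deviation +8°C, DA = 1500 + 120 × 8 = 2460 ft.
B: ISA temp = 14.4°C, deviation +2.6°C, DA = 300 + 120 × 2.6 = 612 ft.
A is higher by 2460 − 612 = 1848 ft.

A by 1848 ft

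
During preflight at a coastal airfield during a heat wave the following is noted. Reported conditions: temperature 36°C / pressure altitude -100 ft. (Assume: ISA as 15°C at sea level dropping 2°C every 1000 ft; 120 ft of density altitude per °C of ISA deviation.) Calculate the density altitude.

ISA temperature at -100 ft = 15 − 2 × (-100/1000) = 15.2°C.
ISA deviation = 36 − 15.2 = +20.8°C.
Density altitude = -100 + 120 × (20.8) = -100 + (+2496) = 2396 ft.

2396 ft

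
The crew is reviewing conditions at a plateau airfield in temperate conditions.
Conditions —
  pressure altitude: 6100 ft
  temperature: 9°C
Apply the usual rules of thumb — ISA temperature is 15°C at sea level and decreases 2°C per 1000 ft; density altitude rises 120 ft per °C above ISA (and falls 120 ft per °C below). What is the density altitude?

6844 ft

ISA temperature at 6100 ft = 15 − 2 × (6100/1000) = 2.8°C.
ISA deviation = 9 − 2.8 = +6.2°C.
Density altitude = 6100 + 120 × (6.2) = 6100 + (+744) = 6844 ft.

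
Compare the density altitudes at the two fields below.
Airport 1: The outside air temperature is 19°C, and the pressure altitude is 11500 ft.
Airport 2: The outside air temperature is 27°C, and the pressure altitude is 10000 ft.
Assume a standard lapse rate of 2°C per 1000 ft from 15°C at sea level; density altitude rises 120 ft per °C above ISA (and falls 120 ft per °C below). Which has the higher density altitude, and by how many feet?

Airport 1 by 900 ft

Airport 1: ISA temp = -8°C, deviation +27°C, DA = 11500 + 120 × 27 = 14740 ft.
Airport 2: ISA temp = -5°C, deviation +32°C, DA = 10000 + 120 × 32 = 13840 ft.
Airport 1 is higher by 14740 − 13840 = 900 ft.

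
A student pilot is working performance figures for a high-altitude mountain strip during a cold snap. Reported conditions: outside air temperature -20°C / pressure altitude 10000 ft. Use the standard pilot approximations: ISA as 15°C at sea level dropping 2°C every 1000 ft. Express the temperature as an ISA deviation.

ISA-15°C

ISA temperature at 10000 ft = 15 − 2 × (10000/1000) = -5°C.
Deviation = OAT − ISA = -20 − (-5) = -15°C.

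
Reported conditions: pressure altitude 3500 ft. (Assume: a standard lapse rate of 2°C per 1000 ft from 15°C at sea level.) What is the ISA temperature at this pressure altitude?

8°C

ISA temperature = 15 − 2 × (3500/1000) = 15 − 7 = 8°C.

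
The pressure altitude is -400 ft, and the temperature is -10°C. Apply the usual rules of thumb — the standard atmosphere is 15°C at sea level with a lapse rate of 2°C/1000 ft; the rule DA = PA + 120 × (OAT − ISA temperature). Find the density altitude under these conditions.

ISA temperature at -400 ft = 15 − 2 × (-400/1000) = 15.8°C.
ISA deviation = -10 − 15.8 = -25.8°C.
Density altitude = -400 + 120 × (-25.8) = -400 + (-3096) = -3496 ft.

-3496 ft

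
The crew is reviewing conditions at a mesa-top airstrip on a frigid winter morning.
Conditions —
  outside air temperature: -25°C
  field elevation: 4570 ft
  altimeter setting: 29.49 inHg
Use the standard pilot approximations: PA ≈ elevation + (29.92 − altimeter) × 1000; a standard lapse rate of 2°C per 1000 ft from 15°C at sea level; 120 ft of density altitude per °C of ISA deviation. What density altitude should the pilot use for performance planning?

1400 ft

Pressure altitude = 4570 + (29.92 − 29.49) × 1000 = 4570 + (+430) = 5000 ft.
ISA temperature at 5000 ft = 15 − 2 × (5000/1000) = 5°C.
ISA deviation = -25 − 5 = -30°C.
Density altitude = 5000 + 120 × (-30) = 1400 ft.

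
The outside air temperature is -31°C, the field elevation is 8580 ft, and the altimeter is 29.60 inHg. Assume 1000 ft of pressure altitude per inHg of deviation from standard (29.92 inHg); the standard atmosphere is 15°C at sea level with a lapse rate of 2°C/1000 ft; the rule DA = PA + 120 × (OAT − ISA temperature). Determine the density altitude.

5516 ft

Pressure altitude = 8580 + (29.92 − 29.60) × 1000 = 8580 + (+320) = 8900 ft.
ISA temperature at 8900 ft = 15 − 2 × (8900/1000) = -2.8°C.
ISA deviation = -31 − (-2.8) = -28.2°C.
Density altitude = 8900 + 120 × (-28.2) = 5516 ft.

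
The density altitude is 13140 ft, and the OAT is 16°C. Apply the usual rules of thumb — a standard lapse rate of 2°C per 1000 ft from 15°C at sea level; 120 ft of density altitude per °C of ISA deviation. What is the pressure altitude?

10500 ft

DA = PA + 120 × (OAT − (15 − 2·PA/1000)) = PA + 120·OAT − 1800 + 0.24·PA = 1.24·PA + 120·OAT − 1800.
So 1.24·PA = 13140 − 120 × 16 + 1800 = 13020.
PA = 13020 / 1.24 = 10500 ft.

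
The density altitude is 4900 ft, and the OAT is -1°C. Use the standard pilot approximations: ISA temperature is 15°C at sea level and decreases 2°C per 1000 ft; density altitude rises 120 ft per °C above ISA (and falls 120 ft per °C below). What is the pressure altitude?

5500 ft

DA = PA + 120 × (OAT − (15 − 2·PA/1000)) = PA + 120·OAT − 1800 + 0.24·PA = 1.24·PA + 120·OAT − 1800.
So 1.24·PA = 4900 − 120 × (-1) + 1800 = 6820.
PA = 6820 / 1.24 = 5500 ft.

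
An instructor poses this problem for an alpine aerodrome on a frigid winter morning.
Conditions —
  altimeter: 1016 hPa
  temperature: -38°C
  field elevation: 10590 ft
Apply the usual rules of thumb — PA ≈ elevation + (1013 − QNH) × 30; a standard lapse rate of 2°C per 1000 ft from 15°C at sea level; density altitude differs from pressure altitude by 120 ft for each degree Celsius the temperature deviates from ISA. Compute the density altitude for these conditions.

Pressure altitude = 10590 + (1013 − 1016) × 30 = 10590 + (-90) = 10500 ft.
ISA temperature at 10500 ft = 15 − 2 × (10500/1000) = -6°C.
ISA deviation = -38 − (-6) = -32°C.
Density altitude = 10500 + 120 × (-32) = 6660 ft.

6660 ft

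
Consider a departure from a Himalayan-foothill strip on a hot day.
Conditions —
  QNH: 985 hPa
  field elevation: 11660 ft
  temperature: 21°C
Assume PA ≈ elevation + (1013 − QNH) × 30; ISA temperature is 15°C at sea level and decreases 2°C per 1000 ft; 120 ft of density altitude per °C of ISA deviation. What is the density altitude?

16220 ft

Pressure altitude = 11660 + (1013 − 985) × 30 = 11660 + (+840) = 12500 ft.
ISA temperature at 12500 ft = 15 − 2 × (12500/1000) = -10°C.
ISA deviation = 21 − (-10) = +31°C.
Density altitude = 12500 + 120 × (31) = 16220 ft.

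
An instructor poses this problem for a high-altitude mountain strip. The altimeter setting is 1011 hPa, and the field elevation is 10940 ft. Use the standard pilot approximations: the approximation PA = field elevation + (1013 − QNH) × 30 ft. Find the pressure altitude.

11000 ft

Pressure correction = (1013 − 1011) × 30 = +60 ft.
Pressure altitude = 10940 + (+60) = 11000 ft.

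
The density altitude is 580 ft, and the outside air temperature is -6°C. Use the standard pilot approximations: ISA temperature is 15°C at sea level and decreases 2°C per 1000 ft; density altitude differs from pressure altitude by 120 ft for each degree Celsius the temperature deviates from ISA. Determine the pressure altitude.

DA = PA + 120 × (OAT − (15 − 2·PA/1000)) = PA + 120·OAT − 1800 + 0.24·PA = 1.24·PA + 120·OAT − 1800.
So 1.24·PA = 580 − 120 × (-6) + 1800 = 3100.
PA = 3100 / 1.24 = 2500 ft.

2500 ft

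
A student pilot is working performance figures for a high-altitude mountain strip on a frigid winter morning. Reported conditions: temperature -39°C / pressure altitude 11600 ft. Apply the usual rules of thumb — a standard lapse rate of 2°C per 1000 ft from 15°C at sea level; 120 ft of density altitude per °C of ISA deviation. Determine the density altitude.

7904 ft

ISA temperature at 11600 ft = 15 − 2 × (11600/1000) = -8.2°C.
ISA deviation = -39 − (-8.2) = -30.8°C.
Density altitude = 11600 + 120 × (-30.8) = 11600 + (-3696) = 7904 ft.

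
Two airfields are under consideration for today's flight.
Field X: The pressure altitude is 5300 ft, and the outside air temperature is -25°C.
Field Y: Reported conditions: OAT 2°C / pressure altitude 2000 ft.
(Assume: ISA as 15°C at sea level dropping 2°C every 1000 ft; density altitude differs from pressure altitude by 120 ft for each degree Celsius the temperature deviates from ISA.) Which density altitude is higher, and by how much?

Field X: ISA temp = 4.4°C, deviation -29.4°C, DA = 5300 + 120 × (-29.4) = 1772 ft.
Field Y: ISA temp = 11°C, deviation -9°C, DA = 2000 + 120 × (-9) = 920 ft.
Field X is higher by 1772 − 920 = 852 ft.

Field X by 852 ft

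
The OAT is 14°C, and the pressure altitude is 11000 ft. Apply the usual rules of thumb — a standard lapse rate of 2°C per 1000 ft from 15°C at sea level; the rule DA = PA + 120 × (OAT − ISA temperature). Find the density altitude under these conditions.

ISA temperature at 11000 ft = 15 − 2 × (11000/1000) = -7°C.
ISA deviation = 14 − (-7) = +21°C.
Density altitude = 11000 + 120 × (21) = 11000 + (+2520) = 13520 ft.

13520 ft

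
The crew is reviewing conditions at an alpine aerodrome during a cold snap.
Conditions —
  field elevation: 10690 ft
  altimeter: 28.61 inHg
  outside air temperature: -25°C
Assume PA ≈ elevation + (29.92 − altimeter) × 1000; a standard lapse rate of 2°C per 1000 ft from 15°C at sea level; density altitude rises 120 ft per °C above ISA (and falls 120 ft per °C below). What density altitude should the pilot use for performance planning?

10080 ft

Pressure altitude = 10690 + (29.92 − 28.61) × 1000 = 10690 + (+1310) = 12000 ft.
ISA temperature at 12000 ft = 15 − 2 × (12000/1000) = -9°C.
ISA deviation = -25 − (-9) = -16°C.
Density altitude = 12000 + 120 × (-16) = 10080 ft.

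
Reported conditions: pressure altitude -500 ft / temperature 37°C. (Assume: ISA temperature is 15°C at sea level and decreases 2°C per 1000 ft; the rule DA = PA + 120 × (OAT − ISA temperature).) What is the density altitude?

ISA temperature at -500 ft = 15 − 2 × (-500/1000) = 16°C.
ISA deviation = 37 − 16 = +21°C.
Density altitude = -500 + 120 × (21) = -500 + (+2520) = 2020 ft.

2020 ft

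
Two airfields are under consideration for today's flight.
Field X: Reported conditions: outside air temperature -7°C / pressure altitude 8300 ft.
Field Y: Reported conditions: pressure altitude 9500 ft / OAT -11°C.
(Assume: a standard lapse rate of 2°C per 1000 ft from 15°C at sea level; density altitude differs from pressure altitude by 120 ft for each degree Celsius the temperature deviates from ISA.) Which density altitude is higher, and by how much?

Field Y by 1008 ft

Field X: ISA temp = -1.6°C, deviation -5.4°C, DA = 8300 + 120 × (-5.4) = 7652 ft.
Field Y: ISA temp = -4°C, deviation -7°C, DA = 9500 + 120 × (-7) = 8660 ft.
Field Y is higher by 8660 − 7652 = 1008 ft.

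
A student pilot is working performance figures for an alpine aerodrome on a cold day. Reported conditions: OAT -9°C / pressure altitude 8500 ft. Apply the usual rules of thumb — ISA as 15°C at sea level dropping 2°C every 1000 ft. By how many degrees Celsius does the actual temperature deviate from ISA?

ISA-7°C

ISA temperature at 8500 ft = 15 − 2 × (8500/1000) = -2°C.
Deviation = OAT − ISA = -9 − (-2) = -7°C.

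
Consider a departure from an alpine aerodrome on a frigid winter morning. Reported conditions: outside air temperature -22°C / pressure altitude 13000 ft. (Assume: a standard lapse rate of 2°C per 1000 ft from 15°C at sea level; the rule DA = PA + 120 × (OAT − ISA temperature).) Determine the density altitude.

11680 ft

ISA temperature at 13000 ft = 15 − 2 × (13000/1000) = -11°C.
ISA deviation = -22 − (-11) = -11°C.
Density altitude = 13000 + 120 × (-11) = 13000 + (-1320) = 11680 ft.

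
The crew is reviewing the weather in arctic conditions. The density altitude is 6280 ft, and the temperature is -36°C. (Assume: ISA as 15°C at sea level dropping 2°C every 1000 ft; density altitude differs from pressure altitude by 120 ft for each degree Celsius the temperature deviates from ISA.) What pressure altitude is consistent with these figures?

10000 ft

DA = PA + 120 × (OAT − (15 − 2·PA/1000)) = PA + 120·OAT − 1800 + 0.24·PA = 1.24·PA + 120·OAT − 1800.
So 1.24·PA = 6280 − 120 × (-36) + 1800 = 12400.
PA = 12400 / 1.24 = 10000 ft.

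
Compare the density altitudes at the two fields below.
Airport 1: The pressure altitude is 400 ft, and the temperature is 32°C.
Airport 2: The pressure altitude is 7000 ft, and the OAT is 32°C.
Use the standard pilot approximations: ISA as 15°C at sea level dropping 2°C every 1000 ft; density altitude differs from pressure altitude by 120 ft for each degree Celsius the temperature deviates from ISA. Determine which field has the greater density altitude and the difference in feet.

Airport 2 by 8184 ft

Airport 1: ISA temp = 14.2°C, deviation +17.8°C, DA = 400 + 120 × 17.8 = 2536 ft.
Airport 2: ISA temp = 1°C, deviation +31°C, DA = 7000 + 120 × 31 = 10720 ft.
Airport 2 is higher by 10720 − 2536 = 8184 ft.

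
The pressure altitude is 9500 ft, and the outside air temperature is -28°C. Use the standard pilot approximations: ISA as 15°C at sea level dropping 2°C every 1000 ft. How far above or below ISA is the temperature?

ISA-24°C

ISA temperature at 9500 ft = 15 − 2 × (9500/1000) = -4°C.
Deviation = OAT − ISA = -28 − (-4) = -24°C.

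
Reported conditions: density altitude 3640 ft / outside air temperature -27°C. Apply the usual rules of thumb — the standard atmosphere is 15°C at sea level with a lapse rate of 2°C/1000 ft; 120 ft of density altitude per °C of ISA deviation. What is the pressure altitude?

7000 ft

DA = PA + 120 × (OAT − (15 − 2·PA/1000)) = PA + 120·OAT − 1800 + 0.24·PA = 1.24·PA + 120·OAT − 1800.
So 1.24·PA = 3640 − 120 × (-27) + 1800 = 8680.
PA = 8680 / 1.24 = 7000 ft.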